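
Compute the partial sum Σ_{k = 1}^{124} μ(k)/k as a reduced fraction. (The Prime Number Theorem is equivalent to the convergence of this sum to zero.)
Σ μ(k)/k = 23090940688334333795050585396213953208427071/3161005464041760778814520629154366249327468699

Values of μ(k) for 1 ≤ k ≤ 124: μ(1) = 1, μ(2) = -1, μ(3) = -1, μ(5) = -1, μ(6) = 1, μ(7) = -1, μ(10) = 1, μ(11) = -1, μ(13) = -1, μ(14) = 1, μ(15) = 1, μ(17) = -1, μ(19) = -1, μ(21) = 1, μ(22) = 1, μ(23) = -1, μ(26) = 1, μ(29) = -1, μ(30) = -1, μ(31) = -1, μ(33) = 1, μ(34) = 1, μ(35) = 1, μ(37) = -1, μ(38) = 1, μ(39) = 1, μ(41) = -1, μ(42) = -1, μ(43) = -1, μ(46) = 1, μ(47) = -1, μ(51) = 1, μ(53) = -1, μ(55) = 1, μ(57) = 1, μ(58) = 1, μ(59) = -1, μ(61) = -1, μ(62) = 1, μ(65) = 1, μ(66) = -1, μ(67) = -1, μ(69) = 1, μ(70) = -1, μ(71) = -1, μ(73) = -1, μ(74) = 1, μ(77) = 1, μ(78) = -1, μ(79) = -1, μ(82) = 1, μ(83) = -1, μ(85) = 1, μ(86) = 1, μ(87) = 1, μ(89) = -1, μ(91) = 1, μ(93) = 1, μ(94) = 1, μ(95) = 1, μ(97) = -1, μ(101) = -1, μ(102) = -1, μ(103) = -1, μ(105) = -1, μ(106) = 1, μ(107) = -1, μ(109) = -1, μ(110) = -1, μ(111) = 1, μ(113) = -1, μ(114) = -1, μ(115) = 1, μ(118) = 1, μ(119) = 1, μ(122) = 1, μ(123) = 1, with μ = 0 on non-squarefree integers. Summing μ(k)/k for k where μ(k) ≠ 0 gives 23090940688334333795050585396213953208427071/3161005464041760778814520629154366249327468699 ≈ 0.0073. (PNT ⟺ this sum → 0 as n → ∞.)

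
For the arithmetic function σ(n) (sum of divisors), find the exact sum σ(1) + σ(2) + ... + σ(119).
Σ_{n ≤ 119} σ(n) = 11613

Compute σ(n) for each 1 ≤ n ≤ 119: σ(1) = 1, σ(2) = 3, σ(3) = 4, σ(4) = 7, σ(5) = 6, σ(6) = 12, σ(7) = 8, σ(8) = 15, σ(9) = 13, σ(10) = 18, σ(11) = 12, σ(12) = 28, σ(13) = 14, σ(14) = 24, σ(15) = 24, σ(16) = 31, σ(17) = 18, σ(18) = 39, σ(19) = 20, σ(20) = 42, σ(21) = 32, σ(22) = 36, σ(23) = 24, σ(24) = 60, σ(25) = 31, σ(26) = 42, σ(27) = 40, σ(28) = 56, σ(29) = 30, σ(30) = 72, σ(31) = 32, σ(32) = 63, σ(33) = 48, σ(34) = 54, σ(35) = 48, σ(36) = 91, σ(37) = 38, σ(38) = 60, σ(39) = 56, σ(40) = 90, σ(41) = 42, σ(42) = 96, σ(43) = 44, σ(44) = 84, σ(45) = 78, σ(46) = 72, σ(47) = 48, σ(48) = 124, σ(49) = 57, σ(50) = 93, σ(51) = 72, σ(52) = 98, σ(53) = 54, σ(54) = 120, σ(55) = 72, σ(56) = 120, σ(57) = 80, σ(58) = 90, σ(59) = 60, σ(60) = 168, σ(61) = 62, σ(62) = 96, σ(63) = 104, σ(64) = 127, σ(65) = 84, σ(66) = 144, σ(67) = 68, σ(68) = 126, σ(69) = 96, σ(70) = 144, σ(71) = 72, σ(72) = 195, σ(73) = 74, σ(74) = 114, σ(75) = 124, σ(76) = 140, σ(77) = 96, σ(78) = 168, σ(79) = 80, σ(80) = 186, σ(81) = 121, σ(82) = 126, σ(83) = 84, σ(84) = 224, σ(85) = 108, σ(86) = 132, σ(87) = 120, σ(88) = 180, σ(89) = 90, σ(90) = 234, σ(91) = 112, σ(92) = 168, σ(93) = 128, σ(94) = 144, σ(95) = 120, σ(96) = 252, σ(97) = 98, σ(98) = 171, σ(99) = 156, σ(100) = 217, σ(101) = 102, σ(102) = 216, σ(103) = 104, σ(104) = 210, σ(105) = 192, σ(106) = 162, σ(107) = 108, σ(108) = 280, σ(109) = 110, σ(110) = 216, σ(111) = 152, σ(112) = 248, σ(113) = 114, σ(114) = 240, σ(115) = 144, σ(116) = 210, σ(117) = 182, σ(118) = 180, σ(119) = 144. Summing all 119 values: 11613. (Average order: Σ_{n ≤ x} σ(n) ~ (π²/12) x². For x = 119, (π²/12)·119² ≈ 11646.96.)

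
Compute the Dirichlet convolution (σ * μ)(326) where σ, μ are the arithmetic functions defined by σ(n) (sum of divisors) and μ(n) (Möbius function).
(σ * μ)(326) = 326

Divisors of 326: [1, 2, 163, 326]. For each d | 326:
  d = 1: σ(1) · μ(326/1) = 1 · 1 = 1
  d = 2: σ(2) · μ(326/2) = 3 · -1 = -3
  d = 163: σ(163) · μ(326/163) = 164 · -1 = -164
  d = 326: σ(326) · μ(326/326) = 492 · 1 = 492
Summing: (σ * μ)(326) = 1 + -3 + -164 + 492 = 326.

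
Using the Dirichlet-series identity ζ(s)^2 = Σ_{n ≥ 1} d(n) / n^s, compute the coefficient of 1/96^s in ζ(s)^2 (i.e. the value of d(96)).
d(96) = 12

ζ(s)^2 = (Σ 1/m^s)(Σ 1/k^s). The coefficient of 1/n^s in the product is the number of ordered pairs (m, k) with mk = n, which equals d(n). For n = 96, divisors are [1, 2, 3, 4, 6, 8, 12, 16, 24, 32, 48, 96], so d(96) = 12.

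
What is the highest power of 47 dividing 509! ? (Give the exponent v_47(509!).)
v_47(509!) = 10

Legendre's formula: v_p(n!) = Σ_{k ≥ 1} ⌊n / p^k⌋. For p = 47, n = 509, the terms are:
  ⌊509/47^1⌋ = ⌊509/47⌋ = 10
(the next term ⌊509/47^2⌋ = 0, terminating the sum). Summing: v_47(509!) = 10 = 10.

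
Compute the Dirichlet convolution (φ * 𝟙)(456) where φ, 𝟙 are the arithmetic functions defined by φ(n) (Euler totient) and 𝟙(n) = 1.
(φ * 𝟙)(456) = 456

Divisors of 456: [1, 2, 3, 4, 6, 8, 12, 19, 24, 38, 57, 76, 114, 152, 228, 456]. For each d | 456:
  d = 1: φ(1) · 𝟙(456/1) = 1 · 1 = 1
  d = 2: φ(2) · 𝟙(456/2) = 1 · 1 = 1
  d = 3: φ(3) · 𝟙(456/3) = 2 · 1 = 2
  d = 4: φ(4) · 𝟙(456/4) = 2 · 1 = 2
  d = 6: φ(6) · 𝟙(456/6) = 2 · 1 = 2
  d = 8: φ(8) · 𝟙(456/8) = 4 · 1 = 4
  d = 12: φ(12) · 𝟙(456/12) = 4 · 1 = 4
  d = 19: φ(19) · 𝟙(456/19) = 18 · 1 = 18
  d = 24: φ(24) · 𝟙(456/24) = 8 · 1 = 8
  d = 38: φ(38) · 𝟙(456/38) = 18 · 1 = 18
  d = 57: φ(57) · 𝟙(456/57) = 36 · 1 = 36
  d = 76: φ(76) · 𝟙(456/76) = 36 · 1 = 36
  d = 114: φ(114) · 𝟙(456/114) = 36 · 1 = 36
  d = 152: φ(152) · 𝟙(456/152) = 72 · 1 = 72
  d = 228: φ(228) · 𝟙(456/228) = 72 · 1 = 72
  d = 456: φ(456) · 𝟙(456/456) = 144 · 1 = 144
Summing: (φ * 𝟙)(456) = 1 + 1 + 2 + 2 + 2 + 4 + 4 + 18 + 8 + 18 + 36 + 36 + 36 + 72 + 72 + 144 = 456.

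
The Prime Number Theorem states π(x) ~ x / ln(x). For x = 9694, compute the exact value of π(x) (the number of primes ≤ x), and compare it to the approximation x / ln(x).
π(9694) = 1196;  x/ln(x) ≈ 1056.08;  relative error ≈ 11.70%.

Directly count primes up to 9694: π(9694) = 1196. The PNT approximation gives 9694/ln(9694) ≈ 9694/9.17926 ≈ 1056.08. Relative error (π(x) − x/ln(x)) / π(x) ≈ 11.70%; the approximation is known to undercount slightly (Li(x) is a better estimate).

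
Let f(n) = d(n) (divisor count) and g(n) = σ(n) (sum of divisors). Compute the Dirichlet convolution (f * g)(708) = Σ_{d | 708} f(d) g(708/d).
(d * σ)(708) = 5952

Divisors of 708: [1, 2, 3, 4, 6, 12, 59, 118, 177, 236, 354, 708]. For each d | 708:
  d = 1: d(1) · σ(708/1) = 1 · 1680 = 1680
  d = 2: d(2) · σ(708/2) = 2 · 720 = 1440
  d = 3: d(3) · σ(708/3) = 2 · 420 = 840
  d = 4: d(4) · σ(708/4) = 3 · 240 = 720
  d = 6: d(6) · σ(708/6) = 4 · 180 = 720
  d = 12: d(12) · σ(708/12) = 6 · 60 = 360
  d = 59: d(59) · σ(708/59) = 2 · 28 = 56
  d = 118: d(118) · σ(708/118) = 4 · 12 = 48
  d = 177: d(177) · σ(708/177) = 4 · 7 = 28
  d = 236: d(236) · σ(708/236) = 6 · 4 = 24
  d = 354: d(354) · σ(708/354) = 8 · 3 = 24
  d = 708: d(708) · σ(708/708) = 12 · 1 = 12
Summing: (d * σ)(708) = 1680 + 1440 + 840 + 720 + 720 + 360 + 56 + 48 + 28 + 24 + 24 + 12 = 5952.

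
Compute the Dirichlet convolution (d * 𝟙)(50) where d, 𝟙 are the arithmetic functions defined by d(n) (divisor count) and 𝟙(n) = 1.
(d * 𝟙)(50) = 18

Divisors of 50: [1, 2, 5, 10, 25, 50]. For each d | 50:
  d = 1: d(1) · 𝟙(50/1) = 1 · 1 = 1
  d = 2: d(2) · 𝟙(50/2) = 2 · 1 = 2
  d = 5: d(5) · 𝟙(50/5) = 2 · 1 = 2
  d = 10: d(10) · 𝟙(50/10) = 4 · 1 = 4
  d = 25: d(25) · 𝟙(50/25) = 3 · 1 = 3
  d = 50: d(50) · 𝟙(50/50) = 6 · 1 = 6
Summing: (d * 𝟙)(50) = 1 + 2 + 2 + 4 + 3 + 6 = 18.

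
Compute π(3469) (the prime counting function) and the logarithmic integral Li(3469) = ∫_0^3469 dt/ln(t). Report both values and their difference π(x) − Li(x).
π(3469) = 487;  Li(3469) ≈ 500.80;  π(x) − Li(x) ≈ -13.80.

Direct count of primes ≤ 3469 gives π(3469) = 487. Numerical evaluation of the logarithmic integral gives Li(3469) ≈ 500.80. The difference π(x) − Li(x) ≈ -13.80 is typically negative for small/moderate x (Li(x) overestimates), though Littlewood's theorem shows this sign changes infinitely often.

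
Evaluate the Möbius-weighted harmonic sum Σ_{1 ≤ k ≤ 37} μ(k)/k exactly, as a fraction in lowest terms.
Σ μ(k)/k = -5468849774/3710369067405

Values of μ(k) for 1 ≤ k ≤ 37: μ(1) = 1, μ(2) = -1, μ(3) = -1, μ(5) = -1, μ(6) = 1, μ(7) = -1, μ(10) = 1, μ(11) = -1, μ(13) = -1, μ(14) = 1, μ(15) = 1, μ(17) = -1, μ(19) = -1, μ(21) = 1, μ(22) = 1, μ(23) = -1, μ(26) = 1, μ(29) = -1, μ(30) = -1, μ(31) = -1, μ(33) = 1, μ(34) = 1, μ(35) = 1, μ(37) = -1, with μ = 0 on non-squarefree integers. Summing μ(k)/k for k where μ(k) ≠ 0 gives -5468849774/3710369067405 ≈ -0.0015. (PNT ⟺ this sum → 0 as n → ∞.)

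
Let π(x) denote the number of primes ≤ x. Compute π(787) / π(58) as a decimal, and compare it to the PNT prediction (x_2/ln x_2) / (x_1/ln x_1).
π(787)/π(58) = 138/16 ≈ 8.6250;  PNT prediction ≈ 8.2625.

π(58) = 16 and π(787) = 138, so π(787)/π(58) ≈ 8.6250. The PNT-predicted ratio is (787/ln(787)) / (58/ln(58)) ≈ 8.2625. The two agree to within a few percent, as expected.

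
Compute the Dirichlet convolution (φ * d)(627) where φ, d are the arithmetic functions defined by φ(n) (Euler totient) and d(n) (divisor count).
(φ * d)(627) = 960

Divisors of 627: [1, 3, 11, 19, 33, 57, 209, 627]. For each d | 627:
  d = 1: φ(1) · d(627/1) = 1 · 8 = 8
  d = 3: φ(3) · d(627/3) = 2 · 4 = 8
  d = 11: φ(11) · d(627/11) = 10 · 4 = 40
  d = 19: φ(19) · d(627/19) = 18 · 4 = 72
  d = 33: φ(33) · d(627/33) = 20 · 2 = 40
  d = 57: φ(57) · d(627/57) = 36 · 2 = 72
  d = 209: φ(209) · d(627/209) = 180 · 2 = 360
  d = 627: φ(627) · d(627/627) = 360 · 1 = 360
Summing: (φ * d)(627) = 8 + 8 + 40 + 72 + 40 + 72 + 360 + 360 = 960.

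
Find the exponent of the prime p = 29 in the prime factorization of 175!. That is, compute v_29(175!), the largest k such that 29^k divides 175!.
v_29(175!) = 6

Legendre's formula: v_p(n!) = Σ_{k ≥ 1} ⌊n / p^k⌋. For p = 29, n = 175, the terms are:
  ⌊175/29^1⌋ = ⌊175/29⌋ = 6
(the next term ⌊175/29^2⌋ = 0, terminating the sum). Summing: v_29(175!) = 6 = 6.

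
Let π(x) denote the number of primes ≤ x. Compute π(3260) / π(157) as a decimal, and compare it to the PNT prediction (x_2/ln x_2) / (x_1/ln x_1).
π(3260)/π(157) = 461/37 ≈ 12.4595;  PNT prediction ≈ 12.9785.

π(157) = 37 and π(3260) = 461, so π(3260)/π(157) ≈ 12.4595. The PNT-predicted ratio is (3260/ln(3260)) / (157/ln(157)) ≈ 12.9785. The two agree to within a few percent, as expected.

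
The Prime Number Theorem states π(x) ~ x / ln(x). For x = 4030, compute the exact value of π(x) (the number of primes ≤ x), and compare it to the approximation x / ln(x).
π(4030) = 557;  x/ln(x) ≈ 485.45;  relative error ≈ 12.85%.

Directly count primes up to 4030: π(4030) = 557. The PNT approximation gives 4030/ln(4030) ≈ 4030/8.30152 ≈ 485.45. Relative error (π(x) − x/ln(x)) / π(x) ≈ 12.85%; the approximation is known to undercount slightly (Li(x) is a better estimate).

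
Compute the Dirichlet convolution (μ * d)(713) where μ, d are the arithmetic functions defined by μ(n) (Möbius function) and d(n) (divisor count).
(μ * d)(713) = 1

Divisors of 713: [1, 23, 31, 713]. For each d | 713:
  d = 1: μ(1) · d(713/1) = 1 · 4 = 4
  d = 23: μ(23) · d(713/23) = -1 · 2 = -2
  d = 31: μ(31) · d(713/31) = -1 · 2 = -2
  d = 713: μ(713) · d(713/713) = 1 · 1 = 1
Summing: (μ * d)(713) = 4 + -2 + -2 + 1 = 1.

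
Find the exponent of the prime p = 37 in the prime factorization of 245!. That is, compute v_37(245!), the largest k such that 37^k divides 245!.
v_37(245!) = 6

Legendre's formula: v_p(n!) = Σ_{k ≥ 1} ⌊n / p^k⌋. For p = 37, n = 245, the terms are:
  ⌊245/37^1⌋ = ⌊245/37⌋ = 6
(the next term ⌊245/37^2⌋ = 0, terminating the sum). Summing: v_37(245!) = 6 = 6.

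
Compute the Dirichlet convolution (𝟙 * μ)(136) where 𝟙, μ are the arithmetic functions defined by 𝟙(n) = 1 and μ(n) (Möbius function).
(𝟙 * μ)(136) = 0

Divisors of 136: [1, 2, 4, 8, 17, 34, 68, 136]. For each d | 136:
  d = 1: 𝟙(1) · μ(136/1) = 1 · 0 = 0
  d = 2: 𝟙(2) · μ(136/2) = 1 · 0 = 0
  d = 4: 𝟙(4) · μ(136/4) = 1 · 1 = 1
  d = 8: 𝟙(8) · μ(136/8) = 1 · -1 = -1
  d = 17: 𝟙(17) · μ(136/17) = 1 · 0 = 0
  d = 34: 𝟙(34) · μ(136/34) = 1 · 0 = 0
  d = 68: 𝟙(68) · μ(136/68) = 1 · -1 = -1
  d = 136: 𝟙(136) · μ(136/136) = 1 · 1 = 1
Summing: (𝟙 * μ)(136) = 0 + 0 + 1 + -1 + 0 + 0 + -1 + 1 = 0.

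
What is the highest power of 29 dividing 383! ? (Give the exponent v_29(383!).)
v_29(383!) = 13

Legendre's formula: v_p(n!) = Σ_{k ≥ 1} ⌊n / p^k⌋. For p = 29, n = 383, the terms are:
  ⌊383/29^1⌋ = ⌊383/29⌋ = 13
(the next term ⌊383/29^2⌋ = 0, terminating the sum). Summing: v_29(383!) = 13 = 13.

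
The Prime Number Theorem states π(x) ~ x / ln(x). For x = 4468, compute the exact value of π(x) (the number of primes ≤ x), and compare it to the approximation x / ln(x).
π(4468) = 607;  x/ln(x) ≈ 531.61;  relative error ≈ 12.42%.

Directly count primes up to 4468: π(4468) = 607. The PNT approximation gives 4468/ln(4468) ≈ 4468/8.40470 ≈ 531.61. Relative error (π(x) − x/ln(x)) / π(x) ≈ 12.42%; the approximation is known to undercount slightly (Li(x) is a better estimate).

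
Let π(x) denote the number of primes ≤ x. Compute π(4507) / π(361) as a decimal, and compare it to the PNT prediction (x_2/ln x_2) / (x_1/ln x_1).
π(4507)/π(361) = 611/72 ≈ 8.4861;  PNT prediction ≈ 8.7386.

π(361) = 72 and π(4507) = 611, so π(4507)/π(361) ≈ 8.4861. The PNT-predicted ratio is (4507/ln(4507)) / (361/ln(361)) ≈ 8.7386. The two agree to within a few percent, as expected.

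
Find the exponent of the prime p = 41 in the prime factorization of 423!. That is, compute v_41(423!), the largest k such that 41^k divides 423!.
v_41(423!) = 10

Legendre's formula: v_p(n!) = Σ_{k ≥ 1} ⌊n / p^k⌋. For p = 41, n = 423, the terms are:
  ⌊423/41^1⌋ = ⌊423/41⌋ = 10
(the next term ⌊423/41^2⌋ = 0, terminating the sum). Summing: v_41(423!) = 10 = 10.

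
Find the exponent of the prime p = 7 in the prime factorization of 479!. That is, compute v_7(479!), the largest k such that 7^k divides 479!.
v_7(479!) = 78

Legendre's formula: v_p(n!) = Σ_{k ≥ 1} ⌊n / p^k⌋. For p = 7, n = 479, the terms are:
  ⌊479/7^1⌋ = ⌊479/7⌋ = 68
  ⌊479/7^2⌋ = ⌊479/49⌋ = 9
  ⌊479/7^3⌋ = ⌊479/343⌋ = 1
(the next term ⌊479/7^4⌋ = 0, terminating the sum). Summing: v_7(479!) = 68 + 9 + 1 = 78.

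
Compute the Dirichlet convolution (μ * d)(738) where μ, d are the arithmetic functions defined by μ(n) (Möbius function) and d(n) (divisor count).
(μ * d)(738) = 1

Divisors of 738: [1, 2, 3, 6, 9, 18, 41, 82, 123, 246, 369, 738]. For each d | 738:
  d = 1: μ(1) · d(738/1) = 1 · 12 = 12
  d = 2: μ(2) · d(738/2) = -1 · 6 = -6
  d = 3: μ(3) · d(738/3) = -1 · 8 = -8
  d = 6: μ(6) · d(738/6) = 1 · 4 = 4
  d = 9: μ(9) · d(738/9) = 0 · 4 = 0
  d = 18: μ(18) · d(738/18) = 0 · 2 = 0
  d = 41: μ(41) · d(738/41) = -1 · 6 = -6
  d = 82: μ(82) · d(738/82) = 1 · 3 = 3
  d = 123: μ(123) · d(738/123) = 1 · 4 = 4
  d = 246: μ(246) · d(738/246) = -1 · 2 = -2
  d = 369: μ(369) · d(738/369) = 0 · 2 = 0
  d = 738: μ(738) · d(738/738) = 0 · 1 = 0
Summing: (μ * d)(738) = 12 + -6 + -8 + 4 + 0 + 0 + -6 + 3 + 4 + -2 + 0 + 0 = 1.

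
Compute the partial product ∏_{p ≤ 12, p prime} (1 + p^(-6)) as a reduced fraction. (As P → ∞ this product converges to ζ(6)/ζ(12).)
∏ = 15453694564228141/15193991508488100

The primes p ≤ 12 are [2, 3, 5, 7, 11]. For each, (1 + 1/p^6) = (p^6 + 1)/p^6. Multiplying these fractions over p ∈ [2, 3, 5, 7, 11] gives 15453694564228141/15193991508488100. (In the limit P → ∞ this tends to ζ(6)/ζ(12).)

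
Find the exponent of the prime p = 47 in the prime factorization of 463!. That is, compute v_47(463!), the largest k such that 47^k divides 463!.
v_47(463!) = 9

Legendre's formula: v_p(n!) = Σ_{k ≥ 1} ⌊n / p^k⌋. For p = 47, n = 463, the terms are:
  ⌊463/47^1⌋ = ⌊463/47⌋ = 9
(the next term ⌊463/47^2⌋ = 0, terminating the sum). Summing: v_47(463!) = 9 = 9.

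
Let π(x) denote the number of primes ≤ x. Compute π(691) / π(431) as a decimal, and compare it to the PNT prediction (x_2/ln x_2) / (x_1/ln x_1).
π(691)/π(431) = 125/83 ≈ 1.5060;  PNT prediction ≈ 1.4875.

π(431) = 83 and π(691) = 125, so π(691)/π(431) ≈ 1.5060. The PNT-predicted ratio is (691/ln(691)) / (431/ln(431)) ≈ 1.4875. The two agree to within a few percent, as expected.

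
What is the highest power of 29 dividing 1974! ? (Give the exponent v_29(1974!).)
v_29(1974!) = 70

Legendre's formula: v_p(n!) = Σ_{k ≥ 1} ⌊n / p^k⌋. For p = 29, n = 1974, the terms are:
  ⌊1974/29^1⌋ = ⌊1974/29⌋ = 68
  ⌊1974/29^2⌋ = ⌊1974/841⌋ = 2
(the next term ⌊1974/29^3⌋ = 0, terminating the sum). Summing: v_29(1974!) = 68 + 2 = 70.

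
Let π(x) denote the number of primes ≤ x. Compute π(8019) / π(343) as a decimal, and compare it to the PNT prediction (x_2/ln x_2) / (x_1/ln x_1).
π(8019)/π(343) = 1010/68 ≈ 14.8529;  PNT prediction ≈ 15.1821.

π(343) = 68 and π(8019) = 1010, so π(8019)/π(343) ≈ 14.8529. The PNT-predicted ratio is (8019/ln(8019)) / (343/ln(343)) ≈ 15.1821. The two agree to within a few percent, as expected.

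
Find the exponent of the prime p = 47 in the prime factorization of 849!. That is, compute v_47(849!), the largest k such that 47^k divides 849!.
v_47(849!) = 18

Legendre's formula: v_p(n!) = Σ_{k ≥ 1} ⌊n / p^k⌋. For p = 47, n = 849, the terms are:
  ⌊849/47^1⌋ = ⌊849/47⌋ = 18
(the next term ⌊849/47^2⌋ = 0, terminating the sum). Summing: v_47(849!) = 18 = 18.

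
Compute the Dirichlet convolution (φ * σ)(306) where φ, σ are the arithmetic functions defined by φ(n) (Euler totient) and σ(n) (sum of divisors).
(φ * σ)(306) = 3672

Divisors of 306: [1, 2, 3, 6, 9, 17, 18, 34, 51, 102, 153, 306]. For each d | 306:
  d = 1: φ(1) · σ(306/1) = 1 · 702 = 702
  d = 2: φ(2) · σ(306/2) = 1 · 234 = 234
  d = 3: φ(3) · σ(306/3) = 2 · 216 = 432
  d = 6: φ(6) · σ(306/6) = 2 · 72 = 144
  d = 9: φ(9) · σ(306/9) = 6 · 54 = 324
  d = 17: φ(17) · σ(306/17) = 16 · 39 = 624
  d = 18: φ(18) · σ(306/18) = 6 · 18 = 108
  d = 34: φ(34) · σ(306/34) = 16 · 13 = 208
  d = 51: φ(51) · σ(306/51) = 32 · 12 = 384
  d = 102: φ(102) · σ(306/102) = 32 · 4 = 128
  d = 153: φ(153) · σ(306/153) = 96 · 3 = 288
  d = 306: φ(306) · σ(306/306) = 96 · 1 = 96
Summing: (φ * σ)(306) = 702 + 234 + 432 + 144 + 324 + 624 + 108 + 208 + 384 + 128 + 288 + 96 = 3672.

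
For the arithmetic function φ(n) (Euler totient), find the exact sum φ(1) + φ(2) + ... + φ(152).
Σ_{n ≤ 152} φ(n) = 7080

Compute φ(n) for each 1 ≤ n ≤ 152: φ(1) = 1, φ(2) = 1, φ(3) = 2, φ(4) = 2, φ(5) = 4, φ(6) = 2, φ(7) = 6, φ(8) = 4, φ(9) = 6, φ(10) = 4, φ(11) = 10, φ(12) = 4, φ(13) = 12, φ(14) = 6, φ(15) = 8, φ(16) = 8, φ(17) = 16, φ(18) = 6, φ(19) = 18, φ(20) = 8, φ(21) = 12, φ(22) = 10, φ(23) = 22, φ(24) = 8, φ(25) = 20, φ(26) = 12, φ(27) = 18, φ(28) = 12, φ(29) = 28, φ(30) = 8, φ(31) = 30, φ(32) = 16, φ(33) = 20, φ(34) = 16, φ(35) = 24, φ(36) = 12, φ(37) = 36, φ(38) = 18, φ(39) = 24, φ(40) = 16, φ(41) = 40, φ(42) = 12, φ(43) = 42, φ(44) = 20, φ(45) = 24, φ(46) = 22, φ(47) = 46, φ(48) = 16, φ(49) = 42, φ(50) = 20, φ(51) = 32, φ(52) = 24, φ(53) = 52, φ(54) = 18, φ(55) = 40, φ(56) = 24, φ(57) = 36, φ(58) = 28, φ(59) = 58, φ(60) = 16, φ(61) = 60, φ(62) = 30, φ(63) = 36, φ(64) = 32, φ(65) = 48, φ(66) = 20, φ(67) = 66, φ(68) = 32, φ(69) = 44, φ(70) = 24, φ(71) = 70, φ(72) = 24, φ(73) = 72, φ(74) = 36, φ(75) = 40, φ(76) = 36, φ(77) = 60, φ(78) = 24, φ(79) = 78, φ(80) = 32, φ(81) = 54, φ(82) = 40, φ(83) = 82, φ(84) = 24, φ(85) = 64, φ(86) = 42, φ(87) = 56, φ(88) = 40, φ(89) = 88, φ(90) = 24, φ(91) = 72, φ(92) = 44, φ(93) = 60, φ(94) = 46, φ(95) = 72, φ(96) = 32, φ(97) = 96, φ(98) = 42, φ(99) = 60, φ(100) = 40, φ(101) = 100, φ(102) = 32, φ(103) = 102, φ(104) = 48, φ(105) = 48, φ(106) = 52, φ(107) = 106, φ(108) = 36, φ(109) = 108, φ(110) = 40, φ(111) = 72, φ(112) = 48, φ(113) = 112, φ(114) = 36, φ(115) = 88, φ(116) = 56, φ(117) = 72, φ(118) = 58, φ(119) = 96, φ(120) = 32, φ(121) = 110, φ(122) = 60, φ(123) = 80, φ(124) = 60, φ(125) = 100, φ(126) = 36, φ(127) = 126, φ(128) = 64, φ(129) = 84, φ(130) = 48, φ(131) = 130, φ(132) = 40, φ(133) = 108, φ(134) = 66, φ(135) = 72, φ(136) = 64, φ(137) = 136, φ(138) = 44, φ(139) = 138, φ(140) = 48, φ(141) = 92, φ(142) = 70, φ(143) = 120, φ(144) = 48, φ(145) = 112, φ(146) = 72, φ(147) = 84, φ(148) = 72, φ(149) = 148, φ(150) = 40, φ(151) = 150, φ(152) = 72. Summing all 152 values: 7080. (Average order: Σ_{n ≤ x} φ(n) ~ (3/π²) x². For x = 152, (3/π²)·152² ≈ 7022.77.)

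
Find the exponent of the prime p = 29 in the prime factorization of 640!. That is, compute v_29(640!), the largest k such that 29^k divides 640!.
v_29(640!) = 22

Legendre's formula: v_p(n!) = Σ_{k ≥ 1} ⌊n / p^k⌋. For p = 29, n = 640, the terms are:
  ⌊640/29^1⌋ = ⌊640/29⌋ = 22
(the next term ⌊640/29^2⌋ = 0, terminating the sum). Summing: v_29(640!) = 22 = 22.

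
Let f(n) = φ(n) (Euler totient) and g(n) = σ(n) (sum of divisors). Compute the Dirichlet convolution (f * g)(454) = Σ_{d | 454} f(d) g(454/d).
(φ * σ)(454) = 1816

Divisors of 454: [1, 2, 227, 454]. For each d | 454:
  d = 1: φ(1) · σ(454/1) = 1 · 684 = 684
  d = 2: φ(2) · σ(454/2) = 1 · 228 = 228
  d = 227: φ(227) · σ(454/227) = 226 · 3 = 678
  d = 454: φ(454) · σ(454/454) = 226 · 1 = 226
Summing: (φ * σ)(454) = 684 + 228 + 678 + 226 = 1816.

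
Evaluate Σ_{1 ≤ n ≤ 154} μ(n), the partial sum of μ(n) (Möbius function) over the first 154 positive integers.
Σ_{n ≤ 154} μ(n) = -2

Compute μ(n) for each 1 ≤ n ≤ 154: μ(1) = 1, μ(2) = -1, μ(3) = -1, μ(4) = 0, μ(5) = -1, μ(6) = 1, μ(7) = -1, μ(8) = 0, μ(9) = 0, μ(10) = 1, μ(11) = -1, μ(12) = 0, μ(13) = -1, μ(14) = 1, μ(15) = 1, μ(16) = 0, μ(17) = -1, μ(18) = 0, μ(19) = -1, μ(20) = 0, μ(21) = 1, μ(22) = 1, μ(23) = -1, μ(24) = 0, μ(25) = 0, μ(26) = 1, μ(27) = 0, μ(28) = 0, μ(29) = -1, μ(30) = -1, μ(31) = -1, μ(32) = 0, μ(33) = 1, μ(34) = 1, μ(35) = 1, μ(36) = 0, μ(37) = -1, μ(38) = 1, μ(39) = 1, μ(40) = 0, μ(41) = -1, μ(42) = -1, μ(43) = -1, μ(44) = 0, μ(45) = 0, μ(46) = 1, μ(47) = -1, μ(48) = 0, μ(49) = 0, μ(50) = 0, μ(51) = 1, μ(52) = 0, μ(53) = -1, μ(54) = 0, μ(55) = 1, μ(56) = 0, μ(57) = 1, μ(58) = 1, μ(59) = -1, μ(60) = 0, μ(61) = -1, μ(62) = 1, μ(63) = 0, μ(64) = 0, μ(65) = 1, μ(66) = -1, μ(67) = -1, μ(68) = 0, μ(69) = 1, μ(70) = -1, μ(71) = -1, μ(72) = 0, μ(73) = -1, μ(74) = 1, μ(75) = 0, μ(76) = 0, μ(77) = 1, μ(78) = -1, μ(79) = -1, μ(80) = 0, μ(81) = 0, μ(82) = 1, μ(83) = -1, μ(84) = 0, μ(85) = 1, μ(86) = 1, μ(87) = 1, μ(88) = 0, μ(89) = -1, μ(90) = 0, μ(91) = 1, μ(92) = 0, μ(93) = 1, μ(94) = 1, μ(95) = 1, μ(96) = 0, μ(97) = -1, μ(98) = 0, μ(99) = 0, μ(100) = 0, μ(101) = -1, μ(102) = -1, μ(103) = -1, μ(104) = 0, μ(105) = -1, μ(106) = 1, μ(107) = -1, μ(108) = 0, μ(109) = -1, μ(110) = -1, μ(111) = 1, μ(112) = 0, μ(113) = -1, μ(114) = -1, μ(115) = 1, μ(116) = 0, μ(117) = 0, μ(118) = 1, μ(119) = 1, μ(120) = 0, μ(121) = 0, μ(122) = 1, μ(123) = 1, μ(124) = 0, μ(125) = 0, μ(126) = 0, μ(127) = -1, μ(128) = 0, μ(129) = 1, μ(130) = -1, μ(131) = -1, μ(132) = 0, μ(133) = 1, μ(134) = 1, μ(135) = 0, μ(136) = 0, μ(137) = -1, μ(138) = -1, μ(139) = -1, μ(140) = 0, μ(141) = 1, μ(142) = 1, μ(143) = 1, μ(144) = 0, μ(145) = 1, μ(146) = 1, μ(147) = 0, μ(148) = 0, μ(149) = -1, μ(150) = 0, μ(151) = -1, μ(152) = 0, μ(153) = 0, μ(154) = -1. Summing all 154 values: -2. (Mertens function M(x) = Σ_{n ≤ x} μ(n); on average M(x) should be small (PNT ⟺ M(x) = o(x)).)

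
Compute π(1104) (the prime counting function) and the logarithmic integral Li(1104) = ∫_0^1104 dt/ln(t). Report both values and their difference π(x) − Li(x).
π(1104) = 185;  Li(1104) ≈ 192.56;  π(x) − Li(x) ≈ -7.56.

Direct count of primes ≤ 1104 gives π(1104) = 185. Numerical evaluation of the logarithmic integral gives Li(1104) ≈ 192.56. The difference π(x) − Li(x) ≈ -7.56 is typically negative for small/moderate x (Li(x) overestimates), though Littlewood's theorem shows this sign changes infinitely often.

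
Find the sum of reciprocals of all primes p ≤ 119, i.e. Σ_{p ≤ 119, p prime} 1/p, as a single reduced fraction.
Σ 1/p = 58472171373748331322981543916880425472323867753/31610054640417607788145206291543662493274686990

π(119) = 30, so the primes ≤ 119 are [2, 3, 5, 7, 11, 13, 17, 19, 23, 29, 31, 37, 41, 43, 47, 53, 59, 61, 67, 71, 73, 79, 83, 89, 97, 101, 103, 107, 109, 113]. Summing 1/p over these primes: 58472171373748331322981543916880425472323867753/31610054640417607788145206291543662493274686990 ≈ 1.8498. Mertens estimate ln ln(119) + 0.2615 ≈ 1.8258.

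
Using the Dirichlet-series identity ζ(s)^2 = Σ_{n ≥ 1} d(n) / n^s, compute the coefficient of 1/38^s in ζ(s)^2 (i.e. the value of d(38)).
d(38) = 4

ζ(s)^2 = (Σ 1/m^s)(Σ 1/k^s). The coefficient of 1/n^s in the product is the number of ordered pairs (m, k) with mk = n, which equals d(n). For n = 38, divisors are [1, 2, 19, 38], so d(38) = 4.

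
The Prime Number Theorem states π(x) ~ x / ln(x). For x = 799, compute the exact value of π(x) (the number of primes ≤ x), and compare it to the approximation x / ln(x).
π(799) = 139;  x/ln(x) ≈ 119.55;  relative error ≈ 13.99%.

Directly count primes up to 799: π(799) = 139. The PNT approximation gives 799/ln(799) ≈ 799/6.68336 ≈ 119.55. Relative error (π(x) − x/ln(x)) / π(x) ≈ 13.99%; the approximation is known to undercount slightly (Li(x) is a better estimate).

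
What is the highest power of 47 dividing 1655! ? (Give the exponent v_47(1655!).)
v_47(1655!) = 35

Legendre's formula: v_p(n!) = Σ_{k ≥ 1} ⌊n / p^k⌋. For p = 47, n = 1655, the terms are:
  ⌊1655/47^1⌋ = ⌊1655/47⌋ = 35
(the next term ⌊1655/47^2⌋ = 0, terminating the sum). Summing: v_47(1655!) = 35 = 35.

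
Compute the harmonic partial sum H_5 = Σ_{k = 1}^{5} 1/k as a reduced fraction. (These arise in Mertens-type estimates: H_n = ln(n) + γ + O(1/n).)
H_5 = 137/60

Direct summation: H_5 = 1 + 1/2 + ... + 1/5. The least common denominator is lcm(1, ..., 5) = 60; over this denominator the numerator is 60 + 30 + 20 + 15 + 12 = 137, so H_5 = 137/60 (already in lowest terms) ≈ 2.28333. (The PNT-adjacent estimate ln(5) + γ ≈ 2.18665 matches within O(1/n).)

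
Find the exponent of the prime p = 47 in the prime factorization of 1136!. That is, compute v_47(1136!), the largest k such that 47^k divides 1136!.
v_47(1136!) = 24

Legendre's formula: v_p(n!) = Σ_{k ≥ 1} ⌊n / p^k⌋. For p = 47, n = 1136, the terms are:
  ⌊1136/47^1⌋ = ⌊1136/47⌋ = 24
(the next term ⌊1136/47^2⌋ = 0, terminating the sum). Summing: v_47(1136!) = 24 = 24.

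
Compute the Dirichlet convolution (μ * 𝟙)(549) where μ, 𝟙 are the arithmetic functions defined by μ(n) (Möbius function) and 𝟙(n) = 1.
(μ * 𝟙)(549) = 0

Divisors of 549: [1, 3, 9, 61, 183, 549]. For each d | 549:
  d = 1: μ(1) · 𝟙(549/1) = 1 · 1 = 1
  d = 3: μ(3) · 𝟙(549/3) = -1 · 1 = -1
  d = 9: μ(9) · 𝟙(549/9) = 0 · 1 = 0
  d = 61: μ(61) · 𝟙(549/61) = -1 · 1 = -1
  d = 183: μ(183) · 𝟙(549/183) = 1 · 1 = 1
  d = 549: μ(549) · 𝟙(549/549) = 0 · 1 = 0
Summing: (μ * 𝟙)(549) = 1 + -1 + 0 + -1 + 1 + 0 = 0.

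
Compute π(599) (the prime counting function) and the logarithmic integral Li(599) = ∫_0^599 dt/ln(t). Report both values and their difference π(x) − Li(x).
π(599) = 109;  Li(599) ≈ 117.49;  π(x) − Li(x) ≈ -8.49.

Direct count of primes ≤ 599 gives π(599) = 109. Numerical evaluation of the logarithmic integral gives Li(599) ≈ 117.49. The difference π(x) − Li(x) ≈ -8.49 is typically negative for small/moderate x (Li(x) overestimates), though Littlewood's theorem shows this sign changes infinitely often.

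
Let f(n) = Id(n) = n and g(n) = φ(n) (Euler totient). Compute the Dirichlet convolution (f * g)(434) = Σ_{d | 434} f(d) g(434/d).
(Id * φ)(434) = 2379

Divisors of 434: [1, 2, 7, 14, 31, 62, 217, 434]. For each d | 434:
  d = 1: Id(1) · φ(434/1) = 1 · 180 = 180
  d = 2: Id(2) · φ(434/2) = 2 · 180 = 360
  d = 7: Id(7) · φ(434/7) = 7 · 30 = 210
  d = 14: Id(14) · φ(434/14) = 14 · 30 = 420
  d = 31: Id(31) · φ(434/31) = 31 · 6 = 186
  d = 62: Id(62) · φ(434/62) = 62 · 6 = 372
  d = 217: Id(217) · φ(434/217) = 217 · 1 = 217
  d = 434: Id(434) · φ(434/434) = 434 · 1 = 434
Summing: (Id * φ)(434) = 180 + 360 + 210 + 420 + 186 + 372 + 217 + 434 = 2379.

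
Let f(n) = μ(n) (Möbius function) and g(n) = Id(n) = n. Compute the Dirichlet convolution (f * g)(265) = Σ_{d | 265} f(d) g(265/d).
(μ * Id)(265) = 208

Divisors of 265: [1, 5, 53, 265]. For each d | 265:
  d = 1: μ(1) · Id(265/1) = 1 · 265 = 265
  d = 5: μ(5) · Id(265/5) = -1 · 53 = -53
  d = 53: μ(53) · Id(265/53) = -1 · 5 = -5
  d = 265: μ(265) · Id(265/265) = 1 · 1 = 1
Summing: (μ * Id)(265) = 265 + -53 + -5 + 1 = 208.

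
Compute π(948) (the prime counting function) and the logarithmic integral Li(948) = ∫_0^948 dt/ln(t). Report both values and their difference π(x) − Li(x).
π(948) = 161;  Li(948) ≈ 170.05;  π(x) − Li(x) ≈ -9.05.

Direct count of primes ≤ 948 gives π(948) = 161. Numerical evaluation of the logarithmic integral gives Li(948) ≈ 170.05. The difference π(x) − Li(x) ≈ -9.05 is typically negative for small/moderate x (Li(x) overestimates), though Littlewood's theorem shows this sign changes infinitely often.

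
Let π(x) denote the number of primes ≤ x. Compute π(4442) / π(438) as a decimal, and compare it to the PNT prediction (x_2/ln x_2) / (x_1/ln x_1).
π(4442)/π(438) = 603/84 ≈ 7.1786;  PNT prediction ≈ 7.3442.

π(438) = 84 and π(4442) = 603, so π(4442)/π(438) ≈ 7.1786. The PNT-predicted ratio is (4442/ln(4442)) / (438/ln(438)) ≈ 7.3442. The two agree to within a few percent, as expected.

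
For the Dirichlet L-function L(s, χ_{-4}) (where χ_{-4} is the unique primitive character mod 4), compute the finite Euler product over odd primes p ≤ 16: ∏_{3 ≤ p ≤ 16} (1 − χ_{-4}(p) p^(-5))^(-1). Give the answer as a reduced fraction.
∏ = 700807599951834375/703510729567397888

The odd primes p ≤ 16 are [3, 5, 7, 11, 13]. For each, χ(p) = 1 if p ≡ 1 mod 4, χ(p) = −1 if p ≡ 3 mod 4. Taking (1 − χ(p)/p^5)^(-1) = p^5/(p^5 − χ(p)): (1 − (-1)/3^5)^(-1) · (1 − (1)/5^5)^(-1) · (1 − (-1)/7^5)^(-1) · (1 − (-1)/11^5)^(-1) · (1 − (1)/13^5)^(-1) = 700807599951834375/703510729567397888.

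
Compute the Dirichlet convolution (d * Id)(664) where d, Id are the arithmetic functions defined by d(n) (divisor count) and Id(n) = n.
(d * Id)(664) = 2210

Divisors of 664: [1, 2, 4, 8, 83, 166, 332, 664]. For each d | 664:
  d = 1: d(1) · Id(664/1) = 1 · 664 = 664
  d = 2: d(2) · Id(664/2) = 2 · 332 = 664
  d = 4: d(4) · Id(664/4) = 3 · 166 = 498
  d = 8: d(8) · Id(664/8) = 4 · 83 = 332
  d = 83: d(83) · Id(664/83) = 2 · 8 = 16
  d = 166: d(166) · Id(664/166) = 4 · 4 = 16
  d = 332: d(332) · Id(664/332) = 6 · 2 = 12
  d = 664: d(664) · Id(664/664) = 8 · 1 = 8
Summing: (d * Id)(664) = 664 + 664 + 498 + 332 + 16 + 16 + 12 + 8 = 2210.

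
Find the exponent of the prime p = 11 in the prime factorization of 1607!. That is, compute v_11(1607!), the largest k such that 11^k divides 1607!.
v_11(1607!) = 160

Legendre's formula: v_p(n!) = Σ_{k ≥ 1} ⌊n / p^k⌋. For p = 11, n = 1607, the terms are:
  ⌊1607/11^1⌋ = ⌊1607/11⌋ = 146
  ⌊1607/11^2⌋ = ⌊1607/121⌋ = 13
  ⌊1607/11^3⌋ = ⌊1607/1331⌋ = 1
(the next term ⌊1607/11^4⌋ = 0, terminating the sum). Summing: v_11(1607!) = 146 + 13 + 1 = 160.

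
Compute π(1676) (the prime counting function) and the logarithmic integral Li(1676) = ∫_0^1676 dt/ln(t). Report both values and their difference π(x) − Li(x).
π(1676) = 263;  Li(1676) ≈ 271.69;  π(x) − Li(x) ≈ -8.69.

Direct count of primes ≤ 1676 gives π(1676) = 263. Numerical evaluation of the logarithmic integral gives Li(1676) ≈ 271.69. The difference π(x) − Li(x) ≈ -8.69 is typically negative for small/moderate x (Li(x) overestimates), though Littlewood's theorem shows this sign changes infinitely often.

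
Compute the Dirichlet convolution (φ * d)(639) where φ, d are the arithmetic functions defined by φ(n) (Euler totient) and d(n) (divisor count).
(φ * d)(639) = 936

Divisors of 639: [1, 3, 9, 71, 213, 639]. For each d | 639:
  d = 1: φ(1) · d(639/1) = 1 · 6 = 6
  d = 3: φ(3) · d(639/3) = 2 · 4 = 8
  d = 9: φ(9) · d(639/9) = 6 · 2 = 12
  d = 71: φ(71) · d(639/71) = 70 · 3 = 210
  d = 213: φ(213) · d(639/213) = 140 · 2 = 280
  d = 639: φ(639) · d(639/639) = 420 · 1 = 420
Summing: (φ * d)(639) = 6 + 8 + 12 + 210 + 280 + 420 = 936.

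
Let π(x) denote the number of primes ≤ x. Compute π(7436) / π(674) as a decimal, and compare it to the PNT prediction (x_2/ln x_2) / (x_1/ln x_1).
π(7436)/π(674) = 942/122 ≈ 7.7213;  PNT prediction ≈ 8.0612.

π(674) = 122 and π(7436) = 942, so π(7436)/π(674) ≈ 7.7213. The PNT-predicted ratio is (7436/ln(7436)) / (674/ln(674)) ≈ 8.0612. The two agree to within a few percent, as expected.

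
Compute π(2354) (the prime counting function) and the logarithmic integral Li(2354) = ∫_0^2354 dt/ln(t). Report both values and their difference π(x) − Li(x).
π(2354) = 349;  Li(2354) ≈ 360.88;  π(x) − Li(x) ≈ -11.88.

Direct count of primes ≤ 2354 gives π(2354) = 349. Numerical evaluation of the logarithmic integral gives Li(2354) ≈ 360.88. The difference π(x) − Li(x) ≈ -11.88 is typically negative for small/moderate x (Li(x) overestimates), though Littlewood's theorem shows this sign changes infinitely often.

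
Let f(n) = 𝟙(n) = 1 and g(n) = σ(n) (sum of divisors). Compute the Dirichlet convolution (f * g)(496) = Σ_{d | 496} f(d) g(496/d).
(𝟙 * σ)(496) = 1881

Divisors of 496: [1, 2, 4, 8, 16, 31, 62, 124, 248, 496]. For each d | 496:
  d = 1: 𝟙(1) · σ(496/1) = 1 · 992 = 992
  d = 2: 𝟙(2) · σ(496/2) = 1 · 480 = 480
  d = 4: 𝟙(4) · σ(496/4) = 1 · 224 = 224
  d = 8: 𝟙(8) · σ(496/8) = 1 · 96 = 96
  d = 16: 𝟙(16) · σ(496/16) = 1 · 32 = 32
  d = 31: 𝟙(31) · σ(496/31) = 1 · 31 = 31
  d = 62: 𝟙(62) · σ(496/62) = 1 · 15 = 15
  d = 124: 𝟙(124) · σ(496/124) = 1 · 7 = 7
  d = 248: 𝟙(248) · σ(496/248) = 1 · 3 = 3
  d = 496: 𝟙(496) · σ(496/496) = 1 · 1 = 1
Summing: (𝟙 * σ)(496) = 992 + 480 + 224 + 96 + 32 + 31 + 15 + 7 + 3 + 1 = 1881.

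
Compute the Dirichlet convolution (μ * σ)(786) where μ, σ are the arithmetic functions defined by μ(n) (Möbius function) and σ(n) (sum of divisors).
(μ * σ)(786) = 786

Divisors of 786: [1, 2, 3, 6, 131, 262, 393, 786]. For each d | 786:
  d = 1: μ(1) · σ(786/1) = 1 · 1584 = 1584
  d = 2: μ(2) · σ(786/2) = -1 · 528 = -528
  d = 3: μ(3) · σ(786/3) = -1 · 396 = -396
  d = 6: μ(6) · σ(786/6) = 1 · 132 = 132
  d = 131: μ(131) · σ(786/131) = -1 · 12 = -12
  d = 262: μ(262) · σ(786/262) = 1 · 4 = 4
  d = 393: μ(393) · σ(786/393) = 1 · 3 = 3
  d = 786: μ(786) · σ(786/786) = -1 · 1 = -1
Summing: (μ * σ)(786) = 1584 + -528 + -396 + 132 + -12 + 4 + 3 + -1 = 786.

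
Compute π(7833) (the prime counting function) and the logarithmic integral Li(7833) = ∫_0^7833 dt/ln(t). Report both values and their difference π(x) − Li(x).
π(7833) = 990;  Li(7833) ≈ 1007.81;  π(x) − Li(x) ≈ -17.81.

Direct count of primes ≤ 7833 gives π(7833) = 990. Numerical evaluation of the logarithmic integral gives Li(7833) ≈ 1007.81. The difference π(x) − Li(x) ≈ -17.81 is typically negative for small/moderate x (Li(x) overestimates), though Littlewood's theorem shows this sign changes infinitely often.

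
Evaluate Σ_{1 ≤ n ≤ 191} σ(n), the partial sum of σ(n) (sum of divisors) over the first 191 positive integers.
Σ_{n ≤ 191} σ(n) = 29982

Compute σ(n) for each 1 ≤ n ≤ 191: σ(1) = 1, σ(2) = 3, σ(3) = 4, σ(4) = 7, σ(5) = 6, σ(6) = 12, σ(7) = 8, σ(8) = 15, σ(9) = 13, σ(10) = 18, σ(11) = 12, σ(12) = 28, σ(13) = 14, σ(14) = 24, σ(15) = 24, σ(16) = 31, σ(17) = 18, σ(18) = 39, σ(19) = 20, σ(20) = 42, σ(21) = 32, σ(22) = 36, σ(23) = 24, σ(24) = 60, σ(25) = 31, σ(26) = 42, σ(27) = 40, σ(28) = 56, σ(29) = 30, σ(30) = 72, σ(31) = 32, σ(32) = 63, σ(33) = 48, σ(34) = 54, σ(35) = 48, σ(36) = 91, σ(37) = 38, σ(38) = 60, σ(39) = 56, σ(40) = 90, σ(41) = 42, σ(42) = 96, σ(43) = 44, σ(44) = 84, σ(45) = 78, σ(46) = 72, σ(47) = 48, σ(48) = 124, σ(49) = 57, σ(50) = 93, σ(51) = 72, σ(52) = 98, σ(53) = 54, σ(54) = 120, σ(55) = 72, σ(56) = 120, σ(57) = 80, σ(58) = 90, σ(59) = 60, σ(60) = 168, σ(61) = 62, σ(62) = 96, σ(63) = 104, σ(64) = 127, σ(65) = 84, σ(66) = 144, σ(67) = 68, σ(68) = 126, σ(69) = 96, σ(70) = 144, σ(71) = 72, σ(72) = 195, σ(73) = 74, σ(74) = 114, σ(75) = 124, σ(76) = 140, σ(77) = 96, σ(78) = 168, σ(79) = 80, σ(80) = 186, σ(81) = 121, σ(82) = 126, σ(83) = 84, σ(84) = 224, σ(85) = 108, σ(86) = 132, σ(87) = 120, σ(88) = 180, σ(89) = 90, σ(90) = 234, σ(91) = 112, σ(92) = 168, σ(93) = 128, σ(94) = 144, σ(95) = 120, σ(96) = 252, σ(97) = 98, σ(98) = 171, σ(99) = 156, σ(100) = 217, σ(101) = 102, σ(102) = 216, σ(103) = 104, σ(104) = 210, σ(105) = 192, σ(106) = 162, σ(107) = 108, σ(108) = 280, σ(109) = 110, σ(110) = 216, σ(111) = 152, σ(112) = 248, σ(113) = 114, σ(114) = 240, σ(115) = 144, σ(116) = 210, σ(117) = 182, σ(118) = 180, σ(119) = 144, σ(120) = 360, σ(121) = 133, σ(122) = 186, σ(123) = 168, σ(124) = 224, σ(125) = 156, σ(126) = 312, σ(127) = 128, σ(128) = 255, σ(129) = 176, σ(130) = 252, σ(131) = 132, σ(132) = 336, σ(133) = 160, σ(134) = 204, σ(135) = 240, σ(136) = 270, σ(137) = 138, σ(138) = 288, σ(139) = 140, σ(140) = 336, σ(141) = 192, σ(142) = 216, σ(143) = 168, σ(144) = 403, σ(145) = 180, σ(146) = 222, σ(147) = 228, σ(148) = 266, σ(149) = 150, σ(150) = 372, σ(151) = 152, σ(152) = 300, σ(153) = 234, σ(154) = 288, σ(155) = 192, σ(156) = 392, σ(157) = 158, σ(158) = 240, σ(159) = 216, σ(160) = 378, σ(161) = 192, σ(162) = 363, σ(163) = 164, σ(164) = 294, σ(165) = 288, σ(166) = 252, σ(167) = 168, σ(168) = 480, σ(169) = 183, σ(170) = 324, σ(171) = 260, σ(172) = 308, σ(173) = 174, σ(174) = 360, σ(175) = 248, σ(176) = 372, σ(177) = 240, σ(178) = 270, σ(179) = 180, σ(180) = 546, σ(181) = 182, σ(182) = 336, σ(183) = 248, σ(184) = 360, σ(185) = 228, σ(186) = 384, σ(187) = 216, σ(188) = 336, σ(189) = 320, σ(190) = 360, σ(191) = 192. Summing all 191 values: 29982. (Average order: Σ_{n ≤ x} σ(n) ~ (π²/12) x². For x = 191, (π²/12)·191² ≈ 30004.42.)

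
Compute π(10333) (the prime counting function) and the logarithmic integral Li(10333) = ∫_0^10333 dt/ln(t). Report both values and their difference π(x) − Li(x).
π(10333) = 1268;  Li(10333) ≈ 1282.23;  π(x) − Li(x) ≈ -14.23.

Direct count of primes ≤ 10333 gives π(10333) = 1268. Numerical evaluation of the logarithmic integral gives Li(10333) ≈ 1282.23. The difference π(x) − Li(x) ≈ -14.23 is typically negative for small/moderate x (Li(x) overestimates), though Littlewood's theorem shows this sign changes infinitely often.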